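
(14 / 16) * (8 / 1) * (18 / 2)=63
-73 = -73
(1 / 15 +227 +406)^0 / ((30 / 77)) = 77 / 30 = 2.57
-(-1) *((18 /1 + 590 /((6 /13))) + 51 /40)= 155713 /120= 1297.61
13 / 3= 4.33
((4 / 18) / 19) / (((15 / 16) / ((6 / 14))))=32 / 5985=0.01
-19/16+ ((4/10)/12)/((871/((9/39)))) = -1.19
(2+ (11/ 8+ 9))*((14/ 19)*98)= 33957/ 38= 893.61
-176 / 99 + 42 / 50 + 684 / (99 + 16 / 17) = 2257811 / 382275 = 5.91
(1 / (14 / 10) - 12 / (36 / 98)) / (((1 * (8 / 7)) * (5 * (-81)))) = 671 / 9720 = 0.07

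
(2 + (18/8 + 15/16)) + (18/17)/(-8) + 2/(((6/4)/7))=11741/816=14.39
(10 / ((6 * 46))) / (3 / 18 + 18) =5 / 2507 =0.00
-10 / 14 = -5 / 7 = -0.71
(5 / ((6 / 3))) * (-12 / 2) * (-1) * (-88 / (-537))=440 / 179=2.46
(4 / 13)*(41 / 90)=82 / 585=0.14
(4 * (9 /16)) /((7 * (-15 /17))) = -51 /140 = -0.36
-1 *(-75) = 75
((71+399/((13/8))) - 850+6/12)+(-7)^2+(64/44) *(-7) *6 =-155885/286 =-545.05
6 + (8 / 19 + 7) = 255 / 19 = 13.42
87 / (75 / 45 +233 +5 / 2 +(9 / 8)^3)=133632 / 366475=0.36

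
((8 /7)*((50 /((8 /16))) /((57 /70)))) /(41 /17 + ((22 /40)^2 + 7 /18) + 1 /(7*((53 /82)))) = 60547200000 /1434046337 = 42.22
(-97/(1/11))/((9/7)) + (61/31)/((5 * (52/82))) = -829.27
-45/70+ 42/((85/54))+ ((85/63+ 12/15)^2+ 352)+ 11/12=2588097287/6747300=383.58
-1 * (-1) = 1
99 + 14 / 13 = 1301 / 13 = 100.08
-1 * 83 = -83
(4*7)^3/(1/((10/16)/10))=1372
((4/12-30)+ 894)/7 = 2593/21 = 123.48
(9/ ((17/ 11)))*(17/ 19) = 99/ 19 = 5.21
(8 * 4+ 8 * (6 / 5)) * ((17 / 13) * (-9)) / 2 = -1224 / 5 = -244.80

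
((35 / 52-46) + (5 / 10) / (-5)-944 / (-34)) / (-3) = 78067 / 13260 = 5.89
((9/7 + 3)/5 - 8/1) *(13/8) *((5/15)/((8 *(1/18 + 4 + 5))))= -0.05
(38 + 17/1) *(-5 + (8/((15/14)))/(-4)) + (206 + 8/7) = -3581/21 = -170.52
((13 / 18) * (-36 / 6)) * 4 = -52 / 3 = -17.33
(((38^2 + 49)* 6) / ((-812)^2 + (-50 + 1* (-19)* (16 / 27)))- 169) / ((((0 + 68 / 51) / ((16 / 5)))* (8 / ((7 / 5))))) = -70.97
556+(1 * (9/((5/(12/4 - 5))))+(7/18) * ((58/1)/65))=323357/585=552.75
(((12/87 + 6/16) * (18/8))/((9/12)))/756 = 17/8352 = 0.00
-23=-23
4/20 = 1/5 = 0.20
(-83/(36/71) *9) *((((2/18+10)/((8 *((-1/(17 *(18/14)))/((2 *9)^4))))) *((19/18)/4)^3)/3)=26798517681/1024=26170427.42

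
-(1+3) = -4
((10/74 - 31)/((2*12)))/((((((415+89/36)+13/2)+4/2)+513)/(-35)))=8565/178673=0.05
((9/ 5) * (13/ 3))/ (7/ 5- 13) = -39/ 58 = -0.67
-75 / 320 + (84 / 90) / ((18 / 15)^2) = 715 / 1728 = 0.41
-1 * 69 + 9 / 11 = -750 / 11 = -68.18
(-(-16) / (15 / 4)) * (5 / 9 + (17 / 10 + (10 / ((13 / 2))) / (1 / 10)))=75.26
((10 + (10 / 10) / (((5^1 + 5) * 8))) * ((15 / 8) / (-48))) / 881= -801 / 1804288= -0.00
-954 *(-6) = 5724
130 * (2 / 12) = 65 / 3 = 21.67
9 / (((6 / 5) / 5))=75 / 2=37.50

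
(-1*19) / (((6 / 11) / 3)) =-209 / 2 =-104.50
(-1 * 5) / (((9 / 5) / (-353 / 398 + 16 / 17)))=-9175 / 60894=-0.15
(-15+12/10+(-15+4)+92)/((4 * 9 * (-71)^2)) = 28/75615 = 0.00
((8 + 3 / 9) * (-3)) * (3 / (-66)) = 25 / 22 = 1.14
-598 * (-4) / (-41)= -2392 / 41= -58.34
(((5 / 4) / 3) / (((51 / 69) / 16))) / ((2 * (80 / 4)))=23 / 102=0.23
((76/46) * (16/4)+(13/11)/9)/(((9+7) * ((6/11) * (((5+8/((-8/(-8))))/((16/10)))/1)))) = 15347/161460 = 0.10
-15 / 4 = -3.75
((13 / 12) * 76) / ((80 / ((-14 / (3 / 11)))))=-19019 / 360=-52.83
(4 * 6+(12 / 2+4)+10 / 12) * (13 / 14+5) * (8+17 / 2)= 3407.45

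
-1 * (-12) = 12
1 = 1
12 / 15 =4 / 5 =0.80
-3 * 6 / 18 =-1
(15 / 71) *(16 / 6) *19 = 760 / 71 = 10.70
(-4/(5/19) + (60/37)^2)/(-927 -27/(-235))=2022034/149096421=0.01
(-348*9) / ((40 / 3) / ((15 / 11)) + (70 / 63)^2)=-63423 / 223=-284.41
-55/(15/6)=-22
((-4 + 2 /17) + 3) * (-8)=120 /17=7.06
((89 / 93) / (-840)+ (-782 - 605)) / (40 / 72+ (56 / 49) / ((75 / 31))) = -541762645 / 401512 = -1349.31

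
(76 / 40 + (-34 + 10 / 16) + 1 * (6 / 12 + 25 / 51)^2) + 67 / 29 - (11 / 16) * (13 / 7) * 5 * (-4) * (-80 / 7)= -47312158909 / 147840840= -320.02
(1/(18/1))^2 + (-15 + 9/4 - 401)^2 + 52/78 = 221861893/1296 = 171189.73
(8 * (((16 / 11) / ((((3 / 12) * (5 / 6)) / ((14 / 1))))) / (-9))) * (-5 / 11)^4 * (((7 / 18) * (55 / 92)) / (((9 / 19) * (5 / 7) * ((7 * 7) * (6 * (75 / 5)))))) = -425600 / 736456941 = -0.00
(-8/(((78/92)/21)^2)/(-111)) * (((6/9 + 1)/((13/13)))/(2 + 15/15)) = 4147360/168831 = 24.57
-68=-68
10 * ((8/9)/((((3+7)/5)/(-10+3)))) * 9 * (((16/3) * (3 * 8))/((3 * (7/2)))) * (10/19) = -102400/57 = -1796.49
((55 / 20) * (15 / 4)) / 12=55 / 64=0.86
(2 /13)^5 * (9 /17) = 288 /6311981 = 0.00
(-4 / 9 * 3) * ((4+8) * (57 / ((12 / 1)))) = -76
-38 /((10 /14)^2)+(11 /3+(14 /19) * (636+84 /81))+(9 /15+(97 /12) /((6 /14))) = 21445631 /51300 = 418.04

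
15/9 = 5/3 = 1.67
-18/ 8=-9/ 4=-2.25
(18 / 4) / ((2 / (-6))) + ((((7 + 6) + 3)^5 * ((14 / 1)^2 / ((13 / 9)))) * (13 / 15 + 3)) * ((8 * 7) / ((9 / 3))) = 1335063738661 / 130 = 10269721066.62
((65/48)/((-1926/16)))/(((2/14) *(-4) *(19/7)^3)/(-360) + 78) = -780325/5412663159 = -0.00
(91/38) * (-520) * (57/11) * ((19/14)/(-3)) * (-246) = -7899060/11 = -718096.36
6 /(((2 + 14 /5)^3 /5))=625 /2304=0.27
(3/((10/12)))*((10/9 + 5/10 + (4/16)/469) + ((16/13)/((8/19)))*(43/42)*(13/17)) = 223891/15946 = 14.04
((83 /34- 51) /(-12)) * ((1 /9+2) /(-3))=-31369 /11016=-2.85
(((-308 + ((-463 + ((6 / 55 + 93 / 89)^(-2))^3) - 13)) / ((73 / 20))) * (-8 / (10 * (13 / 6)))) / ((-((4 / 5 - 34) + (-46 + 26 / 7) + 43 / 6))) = 8148185725748937843242418880 / 7022895556492118444683077081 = 1.16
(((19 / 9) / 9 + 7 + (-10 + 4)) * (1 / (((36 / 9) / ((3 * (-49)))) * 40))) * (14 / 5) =-343 / 108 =-3.18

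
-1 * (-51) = 51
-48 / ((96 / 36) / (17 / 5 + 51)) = -4896 / 5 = -979.20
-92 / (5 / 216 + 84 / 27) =-19872 / 677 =-29.35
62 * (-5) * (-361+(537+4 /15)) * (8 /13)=-1311424 /39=-33626.26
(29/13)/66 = 29/858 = 0.03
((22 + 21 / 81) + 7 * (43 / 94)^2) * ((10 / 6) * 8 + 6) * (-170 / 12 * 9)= -13951646105 / 238572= -58479.81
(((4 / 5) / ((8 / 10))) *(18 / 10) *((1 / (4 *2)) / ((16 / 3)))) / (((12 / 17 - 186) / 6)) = -153 / 112000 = -0.00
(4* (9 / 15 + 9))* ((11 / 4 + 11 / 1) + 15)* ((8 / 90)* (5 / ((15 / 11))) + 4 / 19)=506368 / 855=592.24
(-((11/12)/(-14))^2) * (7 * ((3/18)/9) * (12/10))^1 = -121/181440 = -0.00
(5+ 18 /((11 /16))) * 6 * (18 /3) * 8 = 98784 /11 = 8980.36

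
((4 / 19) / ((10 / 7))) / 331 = 14 / 31445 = 0.00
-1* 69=-69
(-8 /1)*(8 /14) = -32 /7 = -4.57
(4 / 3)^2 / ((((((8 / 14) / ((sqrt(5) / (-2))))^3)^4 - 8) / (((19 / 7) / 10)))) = -117403775365625 / 1946353703229297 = -0.06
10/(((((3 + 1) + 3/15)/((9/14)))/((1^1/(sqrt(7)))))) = 75 * sqrt(7)/343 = 0.58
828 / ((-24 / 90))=-3105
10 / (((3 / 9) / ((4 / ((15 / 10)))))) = 80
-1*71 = -71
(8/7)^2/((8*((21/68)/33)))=5984/343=17.45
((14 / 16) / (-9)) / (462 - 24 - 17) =-7 / 30312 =-0.00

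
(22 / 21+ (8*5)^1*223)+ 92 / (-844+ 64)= 4059023 / 455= 8920.93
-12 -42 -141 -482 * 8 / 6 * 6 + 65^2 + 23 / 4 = 719 / 4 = 179.75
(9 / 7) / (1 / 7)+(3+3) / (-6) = 8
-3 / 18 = -1 / 6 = -0.17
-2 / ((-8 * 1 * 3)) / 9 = 1 / 108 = 0.01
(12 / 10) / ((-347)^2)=6 / 602045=0.00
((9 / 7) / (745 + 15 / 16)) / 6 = 24 / 83545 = 0.00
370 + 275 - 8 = 637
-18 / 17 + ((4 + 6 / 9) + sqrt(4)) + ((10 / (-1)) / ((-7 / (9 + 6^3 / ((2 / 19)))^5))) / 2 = 9482659128466608757 / 357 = 26562070387861649.18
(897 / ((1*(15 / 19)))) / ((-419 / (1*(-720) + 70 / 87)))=1950.24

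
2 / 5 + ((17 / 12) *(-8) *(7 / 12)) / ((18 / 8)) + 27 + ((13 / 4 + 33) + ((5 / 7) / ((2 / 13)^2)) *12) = 4795171 / 11340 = 422.85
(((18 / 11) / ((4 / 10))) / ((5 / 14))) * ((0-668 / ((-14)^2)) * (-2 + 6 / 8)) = 7515 / 154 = 48.80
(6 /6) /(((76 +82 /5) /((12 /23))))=10 /1771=0.01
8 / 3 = 2.67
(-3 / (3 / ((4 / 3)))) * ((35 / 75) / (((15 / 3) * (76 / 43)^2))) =-12943 / 324900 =-0.04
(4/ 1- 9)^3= -125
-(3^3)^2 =-729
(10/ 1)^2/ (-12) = -25/ 3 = -8.33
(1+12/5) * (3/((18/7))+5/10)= 17/3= 5.67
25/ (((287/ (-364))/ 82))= -2600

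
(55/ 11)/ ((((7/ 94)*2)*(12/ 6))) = 235/ 14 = 16.79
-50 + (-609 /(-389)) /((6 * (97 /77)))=-3757669 /75466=-49.79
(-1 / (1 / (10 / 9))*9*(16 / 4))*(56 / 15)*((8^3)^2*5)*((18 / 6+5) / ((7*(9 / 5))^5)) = -2097152000000 / 425329947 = -4930.65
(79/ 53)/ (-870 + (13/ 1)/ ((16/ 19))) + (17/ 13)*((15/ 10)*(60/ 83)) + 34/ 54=2.05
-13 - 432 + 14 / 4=-883 / 2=-441.50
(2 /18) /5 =1 /45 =0.02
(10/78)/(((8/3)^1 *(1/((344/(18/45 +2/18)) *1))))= 32.36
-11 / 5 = -2.20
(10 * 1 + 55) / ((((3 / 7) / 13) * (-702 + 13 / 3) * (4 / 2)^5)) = -0.09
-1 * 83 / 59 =-83 / 59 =-1.41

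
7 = 7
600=600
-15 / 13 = -1.15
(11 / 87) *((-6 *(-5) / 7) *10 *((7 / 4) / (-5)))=-55 / 29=-1.90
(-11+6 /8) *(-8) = 82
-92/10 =-9.20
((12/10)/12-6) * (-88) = 2596/5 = 519.20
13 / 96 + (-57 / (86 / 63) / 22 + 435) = 19672445 / 45408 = 433.24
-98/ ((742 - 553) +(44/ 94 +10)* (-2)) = -4606/ 7899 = -0.58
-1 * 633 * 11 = -6963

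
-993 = -993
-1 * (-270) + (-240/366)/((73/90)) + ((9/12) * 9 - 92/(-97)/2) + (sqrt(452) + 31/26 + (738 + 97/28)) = 2 * sqrt(113) + 40056301864/39306631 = 1040.33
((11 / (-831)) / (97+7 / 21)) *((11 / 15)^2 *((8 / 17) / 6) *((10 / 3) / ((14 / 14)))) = -2662 / 139221585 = -0.00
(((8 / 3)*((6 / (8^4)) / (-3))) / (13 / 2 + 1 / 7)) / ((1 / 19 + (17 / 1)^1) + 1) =-19 / 1749888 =-0.00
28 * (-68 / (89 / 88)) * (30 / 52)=-1256640 / 1157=-1086.12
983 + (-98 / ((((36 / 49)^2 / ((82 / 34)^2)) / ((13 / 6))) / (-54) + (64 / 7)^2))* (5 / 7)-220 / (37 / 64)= 48815579123733 / 81139943576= 601.62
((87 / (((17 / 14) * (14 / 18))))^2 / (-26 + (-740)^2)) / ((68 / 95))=58243455 / 2690231062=0.02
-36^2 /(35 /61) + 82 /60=-474049 /210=-2257.38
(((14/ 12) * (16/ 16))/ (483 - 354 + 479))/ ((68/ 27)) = 63/ 82688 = 0.00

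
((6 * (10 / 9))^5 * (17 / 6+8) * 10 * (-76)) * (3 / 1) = -79040000000 / 243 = -325267489.71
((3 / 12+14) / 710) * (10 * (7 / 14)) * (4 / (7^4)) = 57 / 340942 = 0.00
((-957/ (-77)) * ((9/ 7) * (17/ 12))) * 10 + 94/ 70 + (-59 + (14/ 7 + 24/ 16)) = 42194/ 245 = 172.22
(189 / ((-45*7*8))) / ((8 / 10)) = -3 / 32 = -0.09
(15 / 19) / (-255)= -1 / 323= -0.00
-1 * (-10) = 10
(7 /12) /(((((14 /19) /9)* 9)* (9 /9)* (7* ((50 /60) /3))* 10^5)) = 0.00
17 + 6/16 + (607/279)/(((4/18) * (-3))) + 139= 113915/744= 153.11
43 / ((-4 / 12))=-129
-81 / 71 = -1.14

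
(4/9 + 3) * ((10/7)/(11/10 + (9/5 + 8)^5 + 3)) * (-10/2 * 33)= -106562500/11864498583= -0.01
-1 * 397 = -397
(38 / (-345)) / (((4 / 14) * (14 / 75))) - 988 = -45543 / 46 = -990.07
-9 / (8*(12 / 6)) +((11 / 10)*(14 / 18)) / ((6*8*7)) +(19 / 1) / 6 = 11261 / 4320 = 2.61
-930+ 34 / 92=-42763 / 46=-929.63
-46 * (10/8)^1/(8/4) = -28.75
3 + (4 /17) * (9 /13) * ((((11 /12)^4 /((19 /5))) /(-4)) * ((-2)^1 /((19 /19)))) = 3.02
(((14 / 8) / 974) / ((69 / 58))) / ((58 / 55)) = 385 / 268824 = 0.00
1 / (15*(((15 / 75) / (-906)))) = -302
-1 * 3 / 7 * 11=-33 / 7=-4.71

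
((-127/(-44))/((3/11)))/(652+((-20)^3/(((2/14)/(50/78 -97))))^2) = 64389/177153442819966768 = 0.00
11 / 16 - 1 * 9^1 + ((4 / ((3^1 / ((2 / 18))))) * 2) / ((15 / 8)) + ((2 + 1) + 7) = 11959 / 6480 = 1.85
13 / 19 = 0.68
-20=-20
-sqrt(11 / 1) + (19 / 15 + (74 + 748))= 819.95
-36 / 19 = -1.89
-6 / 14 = -3 / 7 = -0.43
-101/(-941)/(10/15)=303/1882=0.16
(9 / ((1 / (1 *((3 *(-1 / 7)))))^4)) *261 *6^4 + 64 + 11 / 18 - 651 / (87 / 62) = 128218785283 / 1253322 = 102303.15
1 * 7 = 7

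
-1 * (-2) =2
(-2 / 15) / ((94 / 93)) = -31 / 235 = -0.13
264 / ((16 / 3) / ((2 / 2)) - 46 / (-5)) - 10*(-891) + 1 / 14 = 13624489 / 1526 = 8928.24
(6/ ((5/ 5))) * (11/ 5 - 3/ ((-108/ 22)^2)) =10087/ 810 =12.45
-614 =-614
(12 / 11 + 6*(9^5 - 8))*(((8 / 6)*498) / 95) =2476000.72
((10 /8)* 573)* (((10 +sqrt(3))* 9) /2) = 25785* sqrt(3) /8 +128925 /4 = 37813.87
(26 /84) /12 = 13 /504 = 0.03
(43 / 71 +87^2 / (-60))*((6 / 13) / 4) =-534819 / 36920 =-14.49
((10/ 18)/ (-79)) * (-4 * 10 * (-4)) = -800/ 711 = -1.13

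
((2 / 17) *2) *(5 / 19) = 20 / 323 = 0.06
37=37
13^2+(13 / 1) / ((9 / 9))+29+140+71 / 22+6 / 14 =54617 / 154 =354.66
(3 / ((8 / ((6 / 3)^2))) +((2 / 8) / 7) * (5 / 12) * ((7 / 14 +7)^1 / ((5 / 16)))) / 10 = 13 / 70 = 0.19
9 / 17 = 0.53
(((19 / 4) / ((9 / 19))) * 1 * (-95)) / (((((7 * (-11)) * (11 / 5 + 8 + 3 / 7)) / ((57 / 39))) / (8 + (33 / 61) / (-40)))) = 976755895 / 71888256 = 13.59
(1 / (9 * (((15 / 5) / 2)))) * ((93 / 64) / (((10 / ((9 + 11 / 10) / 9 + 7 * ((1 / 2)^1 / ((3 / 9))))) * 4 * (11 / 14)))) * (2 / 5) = 113491 / 7128000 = 0.02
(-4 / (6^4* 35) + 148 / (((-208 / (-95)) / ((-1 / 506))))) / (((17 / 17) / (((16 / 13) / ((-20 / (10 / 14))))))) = 0.01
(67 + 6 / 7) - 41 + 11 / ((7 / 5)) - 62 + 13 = -100 / 7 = -14.29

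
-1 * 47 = -47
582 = 582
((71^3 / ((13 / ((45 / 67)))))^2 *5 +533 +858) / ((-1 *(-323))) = 76295084115868 / 14414179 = 5293057.91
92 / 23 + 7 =11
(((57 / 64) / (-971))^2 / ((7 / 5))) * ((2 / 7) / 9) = 1805 / 94615980032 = 0.00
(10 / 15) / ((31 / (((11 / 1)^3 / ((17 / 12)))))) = 10648 / 527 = 20.20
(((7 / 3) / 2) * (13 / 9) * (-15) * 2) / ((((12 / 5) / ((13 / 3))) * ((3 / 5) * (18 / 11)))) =-1626625 / 17496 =-92.97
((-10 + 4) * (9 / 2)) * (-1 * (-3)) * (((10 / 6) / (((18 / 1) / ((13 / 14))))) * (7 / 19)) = -195 / 76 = -2.57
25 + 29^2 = 866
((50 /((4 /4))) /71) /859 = 50 /60989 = 0.00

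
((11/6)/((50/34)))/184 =187/27600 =0.01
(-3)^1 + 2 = -1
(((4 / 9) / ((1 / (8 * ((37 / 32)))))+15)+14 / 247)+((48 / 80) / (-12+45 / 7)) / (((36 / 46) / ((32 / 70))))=353918 / 18525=19.10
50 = 50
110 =110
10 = 10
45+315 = 360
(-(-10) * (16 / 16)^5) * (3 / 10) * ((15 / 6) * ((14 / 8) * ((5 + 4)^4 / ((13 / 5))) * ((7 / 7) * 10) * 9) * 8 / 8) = 155003625 / 52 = 2980838.94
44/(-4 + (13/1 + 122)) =44/131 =0.34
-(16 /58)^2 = -0.08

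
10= 10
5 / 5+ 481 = 482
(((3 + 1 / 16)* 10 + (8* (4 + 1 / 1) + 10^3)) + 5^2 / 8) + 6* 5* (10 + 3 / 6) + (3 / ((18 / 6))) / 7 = 38889 / 28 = 1388.89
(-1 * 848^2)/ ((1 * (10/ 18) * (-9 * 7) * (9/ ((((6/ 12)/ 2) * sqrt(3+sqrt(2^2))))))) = 179776 * sqrt(5)/ 315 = 1276.16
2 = 2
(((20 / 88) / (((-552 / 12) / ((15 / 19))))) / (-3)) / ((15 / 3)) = 5 / 19228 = 0.00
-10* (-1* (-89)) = -890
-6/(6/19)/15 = -19/15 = -1.27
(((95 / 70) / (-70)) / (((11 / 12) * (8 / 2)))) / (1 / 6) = -171 / 5390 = -0.03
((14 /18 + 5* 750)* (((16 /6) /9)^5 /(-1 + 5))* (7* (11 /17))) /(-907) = -0.01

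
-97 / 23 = -4.22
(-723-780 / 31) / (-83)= 23193 / 2573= 9.01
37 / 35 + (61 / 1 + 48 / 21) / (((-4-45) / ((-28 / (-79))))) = 11601 / 19355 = 0.60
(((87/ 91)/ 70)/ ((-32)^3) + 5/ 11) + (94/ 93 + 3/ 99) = 106453371933/ 71177666560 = 1.50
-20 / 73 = -0.27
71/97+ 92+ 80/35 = 64517/679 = 95.02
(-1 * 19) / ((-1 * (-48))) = -19 / 48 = -0.40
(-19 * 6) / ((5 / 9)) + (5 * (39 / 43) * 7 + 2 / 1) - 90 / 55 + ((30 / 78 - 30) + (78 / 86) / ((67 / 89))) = -415078583 / 2059915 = -201.50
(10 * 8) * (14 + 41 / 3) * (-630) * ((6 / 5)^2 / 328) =-250992 / 41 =-6121.76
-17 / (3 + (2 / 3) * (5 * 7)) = -51 / 79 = -0.65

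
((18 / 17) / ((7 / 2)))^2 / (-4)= -324 / 14161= -0.02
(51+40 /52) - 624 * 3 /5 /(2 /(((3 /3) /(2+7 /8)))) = -19949 /1495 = -13.34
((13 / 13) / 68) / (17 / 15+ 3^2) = 15 / 10336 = 0.00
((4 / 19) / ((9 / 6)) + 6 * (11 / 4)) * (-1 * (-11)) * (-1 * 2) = -20867 / 57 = -366.09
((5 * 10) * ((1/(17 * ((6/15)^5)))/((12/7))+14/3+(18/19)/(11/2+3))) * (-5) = -126033125/62016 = -2032.27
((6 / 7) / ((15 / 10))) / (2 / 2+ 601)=2 / 2107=0.00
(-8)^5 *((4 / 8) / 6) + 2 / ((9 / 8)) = -24560 / 9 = -2728.89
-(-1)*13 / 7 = 13 / 7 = 1.86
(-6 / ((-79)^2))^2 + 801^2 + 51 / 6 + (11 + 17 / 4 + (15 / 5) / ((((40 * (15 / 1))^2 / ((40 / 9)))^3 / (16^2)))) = 641624.75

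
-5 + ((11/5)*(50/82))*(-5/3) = -890/123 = -7.24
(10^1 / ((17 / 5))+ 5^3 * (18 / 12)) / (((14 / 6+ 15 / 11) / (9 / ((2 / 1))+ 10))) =6196575 / 8296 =746.94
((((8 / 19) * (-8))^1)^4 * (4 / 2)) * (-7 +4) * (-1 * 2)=201326592 / 130321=1544.85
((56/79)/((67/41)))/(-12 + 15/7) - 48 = -17546488/365217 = -48.04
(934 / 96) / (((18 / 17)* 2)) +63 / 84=9235 / 1728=5.34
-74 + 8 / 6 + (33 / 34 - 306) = -38525 / 102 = -377.70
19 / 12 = 1.58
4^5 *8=8192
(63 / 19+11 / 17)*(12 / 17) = 15360 / 5491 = 2.80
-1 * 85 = -85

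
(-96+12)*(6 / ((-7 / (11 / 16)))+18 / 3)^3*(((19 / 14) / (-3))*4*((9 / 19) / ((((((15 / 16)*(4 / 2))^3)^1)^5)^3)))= 701186525842019639689556642823116440062656512 / 118520780815075755149990754944155924022197723388671875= 0.00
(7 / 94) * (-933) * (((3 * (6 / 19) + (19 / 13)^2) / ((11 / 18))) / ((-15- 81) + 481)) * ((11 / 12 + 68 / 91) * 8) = -100708674966 / 8308735435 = -12.12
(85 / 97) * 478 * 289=11742070 / 97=121052.27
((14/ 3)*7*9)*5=1470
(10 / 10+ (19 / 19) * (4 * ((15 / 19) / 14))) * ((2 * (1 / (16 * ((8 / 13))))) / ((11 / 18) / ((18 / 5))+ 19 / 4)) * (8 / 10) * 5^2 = 858195 / 848008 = 1.01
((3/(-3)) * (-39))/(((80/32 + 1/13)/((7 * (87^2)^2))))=406642723578/67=6069294381.76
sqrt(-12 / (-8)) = sqrt(6) / 2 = 1.22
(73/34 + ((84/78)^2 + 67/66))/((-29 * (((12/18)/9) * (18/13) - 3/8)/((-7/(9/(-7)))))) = 160626704/53931735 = 2.98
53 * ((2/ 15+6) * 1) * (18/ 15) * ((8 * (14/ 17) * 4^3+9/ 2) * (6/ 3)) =141296728/ 425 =332462.89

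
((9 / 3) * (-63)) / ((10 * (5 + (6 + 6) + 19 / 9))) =-1701 / 1720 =-0.99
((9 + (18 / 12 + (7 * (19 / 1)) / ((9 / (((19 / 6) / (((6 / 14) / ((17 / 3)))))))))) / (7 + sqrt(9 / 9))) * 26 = 496951 / 243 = 2045.07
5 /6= 0.83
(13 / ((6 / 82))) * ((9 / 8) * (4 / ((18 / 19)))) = 10127 / 12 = 843.92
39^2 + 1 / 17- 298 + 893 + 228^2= 919701 / 17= 54100.06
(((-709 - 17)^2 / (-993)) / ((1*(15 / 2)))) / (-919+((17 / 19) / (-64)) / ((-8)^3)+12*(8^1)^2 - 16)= 6629359616 / 15643187435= 0.42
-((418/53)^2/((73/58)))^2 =-102697793856064/42048373249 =-2442.37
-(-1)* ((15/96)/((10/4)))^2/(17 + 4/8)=0.00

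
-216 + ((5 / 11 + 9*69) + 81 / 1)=5351 / 11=486.45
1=1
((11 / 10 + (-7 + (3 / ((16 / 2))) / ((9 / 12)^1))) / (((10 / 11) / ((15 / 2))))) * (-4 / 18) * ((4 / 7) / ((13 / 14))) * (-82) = -499.57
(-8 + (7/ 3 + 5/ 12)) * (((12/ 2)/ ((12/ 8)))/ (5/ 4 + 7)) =-28/ 11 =-2.55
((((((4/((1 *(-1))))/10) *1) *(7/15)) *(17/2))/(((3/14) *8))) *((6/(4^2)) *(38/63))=-2261/10800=-0.21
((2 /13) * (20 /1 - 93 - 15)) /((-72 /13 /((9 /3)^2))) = 22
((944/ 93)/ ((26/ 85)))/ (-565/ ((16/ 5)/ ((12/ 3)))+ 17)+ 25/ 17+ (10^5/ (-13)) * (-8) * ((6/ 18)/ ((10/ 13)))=1511137162165/ 56664621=26668.09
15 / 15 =1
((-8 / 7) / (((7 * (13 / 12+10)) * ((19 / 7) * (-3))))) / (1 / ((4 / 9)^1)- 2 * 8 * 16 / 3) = -384 / 17635933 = -0.00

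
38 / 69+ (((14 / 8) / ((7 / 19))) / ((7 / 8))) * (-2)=-4978 / 483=-10.31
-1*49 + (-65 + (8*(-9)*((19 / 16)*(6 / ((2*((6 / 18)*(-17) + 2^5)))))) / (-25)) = -448761 / 3950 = -113.61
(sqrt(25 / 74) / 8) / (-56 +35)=-5 *sqrt(74) / 12432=-0.00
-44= -44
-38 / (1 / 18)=-684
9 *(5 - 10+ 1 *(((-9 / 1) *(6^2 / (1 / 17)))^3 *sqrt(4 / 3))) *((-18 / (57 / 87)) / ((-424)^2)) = 11745 / 1707872+ 8177556890556 *sqrt(3) / 53371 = 265386521.08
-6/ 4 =-3/ 2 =-1.50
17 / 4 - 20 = -63 / 4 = -15.75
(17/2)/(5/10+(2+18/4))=17/14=1.21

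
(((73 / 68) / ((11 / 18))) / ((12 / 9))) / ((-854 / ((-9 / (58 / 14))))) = 17739 / 5292848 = 0.00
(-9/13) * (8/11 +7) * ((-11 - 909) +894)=1530/11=139.09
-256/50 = -128/25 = -5.12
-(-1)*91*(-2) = -182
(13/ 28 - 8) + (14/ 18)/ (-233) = -442663/ 58716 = -7.54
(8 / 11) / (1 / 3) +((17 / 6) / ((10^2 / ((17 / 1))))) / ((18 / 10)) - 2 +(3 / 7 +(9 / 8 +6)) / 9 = 13396 / 10395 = 1.29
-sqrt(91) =-9.54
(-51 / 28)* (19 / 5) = -969 / 140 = -6.92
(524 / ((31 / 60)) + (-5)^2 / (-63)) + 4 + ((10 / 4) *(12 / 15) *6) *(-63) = 511289 / 1953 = 261.80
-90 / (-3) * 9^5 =1771470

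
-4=-4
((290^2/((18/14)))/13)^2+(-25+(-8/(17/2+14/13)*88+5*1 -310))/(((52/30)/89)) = 28741577965355/1136187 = 25296520.70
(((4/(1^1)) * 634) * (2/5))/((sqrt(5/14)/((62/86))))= 1223.72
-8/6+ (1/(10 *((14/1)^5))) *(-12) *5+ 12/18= -537833/806736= -0.67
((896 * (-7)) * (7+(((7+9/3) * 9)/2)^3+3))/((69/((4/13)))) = -2286394880/897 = -2548935.21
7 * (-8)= -56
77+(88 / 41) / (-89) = 280885 / 3649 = 76.98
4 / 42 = 2 / 21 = 0.10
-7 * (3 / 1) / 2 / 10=-21 / 20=-1.05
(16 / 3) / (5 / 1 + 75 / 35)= 56 / 75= 0.75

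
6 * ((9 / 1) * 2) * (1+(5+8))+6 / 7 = 10590 / 7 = 1512.86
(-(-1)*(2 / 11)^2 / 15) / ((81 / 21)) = 28 / 49005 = 0.00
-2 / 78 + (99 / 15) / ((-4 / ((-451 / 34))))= 579757 / 26520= 21.86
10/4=5/2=2.50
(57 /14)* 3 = 171 /14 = 12.21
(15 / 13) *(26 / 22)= 15 / 11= 1.36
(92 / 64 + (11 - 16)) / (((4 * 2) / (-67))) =3819 / 128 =29.84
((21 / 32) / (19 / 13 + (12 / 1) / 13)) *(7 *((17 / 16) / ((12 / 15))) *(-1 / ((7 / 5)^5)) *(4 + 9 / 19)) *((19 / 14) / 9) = -293515625 / 914608128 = -0.32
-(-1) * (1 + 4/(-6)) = 1/3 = 0.33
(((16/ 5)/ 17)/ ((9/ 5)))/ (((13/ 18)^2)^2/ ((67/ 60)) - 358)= -1041984/ 3564674291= -0.00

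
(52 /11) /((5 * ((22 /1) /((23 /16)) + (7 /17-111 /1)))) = -0.01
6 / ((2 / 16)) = 48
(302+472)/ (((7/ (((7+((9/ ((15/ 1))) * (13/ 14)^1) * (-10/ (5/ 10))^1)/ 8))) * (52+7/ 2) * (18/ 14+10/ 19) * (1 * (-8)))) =71079/ 998704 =0.07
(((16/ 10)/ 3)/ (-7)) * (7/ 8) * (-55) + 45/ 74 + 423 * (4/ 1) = 376573/ 222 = 1696.27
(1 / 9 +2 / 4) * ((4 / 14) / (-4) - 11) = -1705 / 252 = -6.77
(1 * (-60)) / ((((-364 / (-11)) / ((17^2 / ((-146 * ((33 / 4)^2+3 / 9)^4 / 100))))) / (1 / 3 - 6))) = -0.00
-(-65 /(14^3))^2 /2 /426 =-4225 /6415164672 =-0.00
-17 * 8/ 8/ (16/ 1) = -17/ 16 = -1.06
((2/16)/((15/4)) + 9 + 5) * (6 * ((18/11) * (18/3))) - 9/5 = 45369/55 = 824.89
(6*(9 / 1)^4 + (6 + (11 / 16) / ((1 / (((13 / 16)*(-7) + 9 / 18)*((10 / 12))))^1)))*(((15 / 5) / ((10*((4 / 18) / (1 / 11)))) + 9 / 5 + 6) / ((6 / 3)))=35133550487 / 225280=155955.04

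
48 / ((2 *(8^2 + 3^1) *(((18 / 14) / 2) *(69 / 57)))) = 0.46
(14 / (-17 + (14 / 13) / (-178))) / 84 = -1157 / 118056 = -0.01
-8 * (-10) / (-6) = -40 / 3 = -13.33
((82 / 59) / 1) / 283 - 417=-6962567 / 16697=-417.00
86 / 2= 43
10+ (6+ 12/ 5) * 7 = 344/ 5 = 68.80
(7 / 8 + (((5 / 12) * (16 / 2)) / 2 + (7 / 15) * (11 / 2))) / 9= 613 / 1080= 0.57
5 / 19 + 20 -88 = -1287 / 19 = -67.74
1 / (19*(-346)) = -1 / 6574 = -0.00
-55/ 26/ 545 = -11/ 2834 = -0.00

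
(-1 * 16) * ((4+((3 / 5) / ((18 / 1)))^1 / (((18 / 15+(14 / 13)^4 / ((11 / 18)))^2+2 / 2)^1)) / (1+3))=-1489444396997098 / 93028585176543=-16.01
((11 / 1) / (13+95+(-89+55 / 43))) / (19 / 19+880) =473 / 768232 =0.00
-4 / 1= -4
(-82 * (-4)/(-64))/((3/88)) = -451/3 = -150.33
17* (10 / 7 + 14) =1836 / 7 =262.29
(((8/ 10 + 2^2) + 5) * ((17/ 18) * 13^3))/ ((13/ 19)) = 2674763/ 90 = 29719.59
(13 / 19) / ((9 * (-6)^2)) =0.00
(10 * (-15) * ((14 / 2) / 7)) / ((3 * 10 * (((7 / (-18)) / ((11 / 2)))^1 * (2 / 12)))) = 2970 / 7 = 424.29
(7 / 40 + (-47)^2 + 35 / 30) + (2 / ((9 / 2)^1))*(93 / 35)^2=65076301 / 29400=2213.48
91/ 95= 0.96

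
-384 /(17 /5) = -1920 /17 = -112.94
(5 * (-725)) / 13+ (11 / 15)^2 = -814052 / 2925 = -278.31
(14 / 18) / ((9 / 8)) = 56 / 81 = 0.69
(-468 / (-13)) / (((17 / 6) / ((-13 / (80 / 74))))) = -12987 / 85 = -152.79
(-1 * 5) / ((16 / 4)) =-5 / 4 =-1.25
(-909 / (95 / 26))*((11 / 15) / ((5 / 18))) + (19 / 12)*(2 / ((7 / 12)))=-10828658 / 16625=-651.35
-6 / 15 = -2 / 5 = -0.40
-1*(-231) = 231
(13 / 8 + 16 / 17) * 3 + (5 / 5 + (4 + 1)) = 1863 / 136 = 13.70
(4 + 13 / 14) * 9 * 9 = 5589 / 14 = 399.21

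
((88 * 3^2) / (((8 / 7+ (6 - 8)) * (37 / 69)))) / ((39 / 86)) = -1827672 / 481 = -3799.73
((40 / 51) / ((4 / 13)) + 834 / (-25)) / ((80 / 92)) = -225883 / 6375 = -35.43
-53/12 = -4.42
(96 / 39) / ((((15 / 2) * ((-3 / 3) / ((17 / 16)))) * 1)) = -68 / 195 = -0.35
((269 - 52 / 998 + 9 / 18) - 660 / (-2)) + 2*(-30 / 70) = 598.59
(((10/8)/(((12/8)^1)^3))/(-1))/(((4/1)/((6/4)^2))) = -5/24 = -0.21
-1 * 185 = -185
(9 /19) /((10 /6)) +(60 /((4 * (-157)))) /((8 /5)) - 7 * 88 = -73474333 /119320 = -615.78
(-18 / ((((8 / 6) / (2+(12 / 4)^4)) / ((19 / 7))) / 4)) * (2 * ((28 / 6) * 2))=-227088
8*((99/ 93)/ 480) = 11/ 620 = 0.02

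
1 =1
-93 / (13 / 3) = -279 / 13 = -21.46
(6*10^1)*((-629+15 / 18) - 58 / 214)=-4034570 / 107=-37706.26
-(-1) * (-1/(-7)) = 0.14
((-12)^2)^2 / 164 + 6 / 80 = 126.51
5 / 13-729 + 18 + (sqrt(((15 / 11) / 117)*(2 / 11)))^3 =-710.62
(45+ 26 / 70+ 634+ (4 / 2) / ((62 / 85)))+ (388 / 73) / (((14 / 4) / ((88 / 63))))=3414272347 / 4989915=684.23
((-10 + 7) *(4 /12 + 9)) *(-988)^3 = 27004047616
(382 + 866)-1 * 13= 1235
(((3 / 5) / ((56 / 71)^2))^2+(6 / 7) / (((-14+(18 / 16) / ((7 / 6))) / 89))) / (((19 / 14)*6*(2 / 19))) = -29445647621 / 5127987200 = -5.74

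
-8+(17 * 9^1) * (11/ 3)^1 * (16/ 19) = 8824/ 19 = 464.42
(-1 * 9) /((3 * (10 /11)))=-33 /10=-3.30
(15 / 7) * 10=150 / 7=21.43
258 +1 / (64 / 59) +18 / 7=117149 / 448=261.49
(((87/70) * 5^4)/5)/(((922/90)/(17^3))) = 480859875/6454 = 74505.71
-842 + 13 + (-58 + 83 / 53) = -46928 / 53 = -885.43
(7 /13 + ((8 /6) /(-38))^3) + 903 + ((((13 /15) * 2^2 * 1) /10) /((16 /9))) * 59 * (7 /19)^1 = 437096308877 /481501800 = 907.78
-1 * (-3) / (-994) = -3 / 994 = -0.00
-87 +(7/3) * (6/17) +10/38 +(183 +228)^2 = 54533733/323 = 168835.09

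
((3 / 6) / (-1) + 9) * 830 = 7055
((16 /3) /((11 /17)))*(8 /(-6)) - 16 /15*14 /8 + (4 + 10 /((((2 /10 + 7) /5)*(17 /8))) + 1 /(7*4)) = -436123 /78540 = -5.55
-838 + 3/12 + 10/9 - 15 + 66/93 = -949637/1116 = -850.93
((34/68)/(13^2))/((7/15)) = 0.01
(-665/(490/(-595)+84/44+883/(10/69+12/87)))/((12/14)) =-246347255/991566057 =-0.25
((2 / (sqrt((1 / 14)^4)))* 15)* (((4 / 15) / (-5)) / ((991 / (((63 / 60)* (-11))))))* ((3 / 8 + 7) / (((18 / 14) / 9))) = 4674747 / 24775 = 188.69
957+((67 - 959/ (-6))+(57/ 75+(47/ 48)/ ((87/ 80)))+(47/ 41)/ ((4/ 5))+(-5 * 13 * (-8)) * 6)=4608842201/ 1070100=4306.93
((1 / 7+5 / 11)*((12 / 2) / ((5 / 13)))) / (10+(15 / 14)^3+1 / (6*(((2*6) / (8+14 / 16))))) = 7789824 / 9489755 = 0.82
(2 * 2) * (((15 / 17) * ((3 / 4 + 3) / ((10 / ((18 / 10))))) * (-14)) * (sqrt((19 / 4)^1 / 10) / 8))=-567 * sqrt(190) / 2720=-2.87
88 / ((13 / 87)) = 588.92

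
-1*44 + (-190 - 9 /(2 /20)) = -324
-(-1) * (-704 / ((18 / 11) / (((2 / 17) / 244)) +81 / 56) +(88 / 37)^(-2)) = -495053789 / 16196444352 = -0.03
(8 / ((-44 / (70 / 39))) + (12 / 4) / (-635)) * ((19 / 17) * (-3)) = 1713553 / 1543685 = 1.11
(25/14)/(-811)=-25/11354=-0.00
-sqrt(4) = -2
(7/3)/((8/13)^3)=15379/1536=10.01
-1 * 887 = -887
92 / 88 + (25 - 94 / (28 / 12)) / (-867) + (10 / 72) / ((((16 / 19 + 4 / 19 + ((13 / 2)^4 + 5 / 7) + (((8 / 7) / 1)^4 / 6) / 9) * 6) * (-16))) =363517323185725 / 341945899515528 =1.06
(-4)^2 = 16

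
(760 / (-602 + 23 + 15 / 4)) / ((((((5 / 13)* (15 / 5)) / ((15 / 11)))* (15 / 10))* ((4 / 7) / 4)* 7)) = -6080 / 5841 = -1.04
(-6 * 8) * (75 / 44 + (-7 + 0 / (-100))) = 2796 / 11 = 254.18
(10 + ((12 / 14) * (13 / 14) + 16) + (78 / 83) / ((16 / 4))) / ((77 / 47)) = 10333843 / 626318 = 16.50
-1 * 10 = -10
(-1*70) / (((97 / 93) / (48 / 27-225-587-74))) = 17268860 / 291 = 59343.16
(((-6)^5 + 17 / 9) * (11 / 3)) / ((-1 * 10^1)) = 769637 / 270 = 2850.51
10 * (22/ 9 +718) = 64840/ 9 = 7204.44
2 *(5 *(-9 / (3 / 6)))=-180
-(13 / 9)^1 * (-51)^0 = -13 / 9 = -1.44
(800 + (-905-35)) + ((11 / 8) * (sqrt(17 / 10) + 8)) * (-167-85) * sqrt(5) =693 * sqrt(5) * (-80-sqrt(170)) / 20-140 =-7348.59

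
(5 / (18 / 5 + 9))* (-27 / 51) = -25 / 119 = -0.21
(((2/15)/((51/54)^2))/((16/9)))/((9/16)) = 216/1445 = 0.15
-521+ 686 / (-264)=-69115 / 132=-523.60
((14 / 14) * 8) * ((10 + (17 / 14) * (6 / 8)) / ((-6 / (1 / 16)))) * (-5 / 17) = 0.27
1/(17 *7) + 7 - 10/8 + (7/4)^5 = 2701729/121856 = 22.17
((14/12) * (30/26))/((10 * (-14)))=-1/104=-0.01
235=235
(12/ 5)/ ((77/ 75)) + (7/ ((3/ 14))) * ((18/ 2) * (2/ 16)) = 12039/ 308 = 39.09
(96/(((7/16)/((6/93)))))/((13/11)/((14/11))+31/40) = 8.31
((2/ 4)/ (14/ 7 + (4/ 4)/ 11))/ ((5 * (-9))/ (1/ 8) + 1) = -11/ 16514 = -0.00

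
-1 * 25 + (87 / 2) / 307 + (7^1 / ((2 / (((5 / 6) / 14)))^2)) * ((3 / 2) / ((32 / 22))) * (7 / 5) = -46871051 / 1886208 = -24.85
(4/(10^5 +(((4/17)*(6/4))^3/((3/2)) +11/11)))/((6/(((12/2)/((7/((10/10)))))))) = 19652/3439135399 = 0.00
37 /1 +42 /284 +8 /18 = 48043 /1278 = 37.59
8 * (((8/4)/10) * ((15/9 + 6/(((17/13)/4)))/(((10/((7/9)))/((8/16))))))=1.25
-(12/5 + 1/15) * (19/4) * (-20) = 703/3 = 234.33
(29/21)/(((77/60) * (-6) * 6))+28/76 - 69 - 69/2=-19016579/184338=-103.16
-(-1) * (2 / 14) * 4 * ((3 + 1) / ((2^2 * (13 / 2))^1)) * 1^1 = 8 / 91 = 0.09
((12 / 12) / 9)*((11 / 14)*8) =44 / 63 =0.70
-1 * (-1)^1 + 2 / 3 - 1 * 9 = -22 / 3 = -7.33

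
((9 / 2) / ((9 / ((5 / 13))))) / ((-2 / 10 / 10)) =-125 / 13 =-9.62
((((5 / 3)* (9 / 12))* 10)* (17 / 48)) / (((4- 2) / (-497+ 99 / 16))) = -3337525 / 3072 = -1086.43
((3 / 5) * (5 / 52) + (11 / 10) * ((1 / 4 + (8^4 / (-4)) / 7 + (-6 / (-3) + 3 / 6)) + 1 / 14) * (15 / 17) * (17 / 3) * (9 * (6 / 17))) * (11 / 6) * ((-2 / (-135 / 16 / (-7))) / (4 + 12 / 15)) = 28433680 / 17901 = 1588.39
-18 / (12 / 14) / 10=-21 / 10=-2.10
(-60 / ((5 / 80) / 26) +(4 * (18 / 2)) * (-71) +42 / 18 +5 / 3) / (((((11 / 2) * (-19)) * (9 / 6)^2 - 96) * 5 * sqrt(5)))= 220096 * sqrt(5) / 66225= 7.43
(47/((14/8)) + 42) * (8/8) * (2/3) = 964/21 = 45.90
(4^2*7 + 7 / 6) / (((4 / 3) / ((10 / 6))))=3395 / 24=141.46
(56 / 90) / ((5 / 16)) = 448 / 225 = 1.99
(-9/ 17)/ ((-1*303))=3/ 1717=0.00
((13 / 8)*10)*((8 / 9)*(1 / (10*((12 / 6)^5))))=13 / 288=0.05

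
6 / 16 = 3 / 8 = 0.38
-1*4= -4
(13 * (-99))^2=1656369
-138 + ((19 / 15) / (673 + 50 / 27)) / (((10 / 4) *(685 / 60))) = -453271134 / 3284575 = -138.00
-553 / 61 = -9.07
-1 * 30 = -30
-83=-83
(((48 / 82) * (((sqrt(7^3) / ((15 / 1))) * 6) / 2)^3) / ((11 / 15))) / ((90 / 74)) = 710696 * sqrt(7) / 56375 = 33.35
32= 32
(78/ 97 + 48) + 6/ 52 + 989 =2617633/ 2522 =1037.92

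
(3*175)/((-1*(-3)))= 175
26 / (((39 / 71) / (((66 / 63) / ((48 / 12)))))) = 781 / 63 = 12.40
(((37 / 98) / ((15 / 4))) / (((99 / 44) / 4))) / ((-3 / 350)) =-11840 / 567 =-20.88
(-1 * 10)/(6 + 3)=-10/9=-1.11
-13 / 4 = -3.25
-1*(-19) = 19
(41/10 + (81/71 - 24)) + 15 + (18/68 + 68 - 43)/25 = -82938/30175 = -2.75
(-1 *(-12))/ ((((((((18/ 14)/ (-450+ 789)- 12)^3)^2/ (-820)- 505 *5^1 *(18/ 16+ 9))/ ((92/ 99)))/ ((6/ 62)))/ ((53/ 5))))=-1566954669665051574904192/ 3999838832867223121780280727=-0.00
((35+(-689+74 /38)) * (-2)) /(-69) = -24778 /1311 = -18.90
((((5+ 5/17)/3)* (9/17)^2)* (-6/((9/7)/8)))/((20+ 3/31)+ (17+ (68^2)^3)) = -1406160/7528907105866511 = -0.00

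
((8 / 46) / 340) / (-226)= -1 / 441830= -0.00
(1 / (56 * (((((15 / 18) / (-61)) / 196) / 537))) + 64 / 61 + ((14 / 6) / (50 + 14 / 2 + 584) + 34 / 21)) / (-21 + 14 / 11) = 2071064243974 / 296972095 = 6973.94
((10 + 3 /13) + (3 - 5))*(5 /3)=535 /39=13.72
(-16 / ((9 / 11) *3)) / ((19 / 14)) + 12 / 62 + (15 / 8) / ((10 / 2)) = -538739 / 127224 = -4.23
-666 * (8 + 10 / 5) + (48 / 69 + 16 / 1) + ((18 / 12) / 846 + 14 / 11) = -947764523 / 142692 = -6642.03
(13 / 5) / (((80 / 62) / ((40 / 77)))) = 403 / 385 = 1.05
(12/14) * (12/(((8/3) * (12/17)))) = 153/28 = 5.46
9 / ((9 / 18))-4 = 14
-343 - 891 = -1234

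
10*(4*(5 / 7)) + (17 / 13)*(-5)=2005 / 91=22.03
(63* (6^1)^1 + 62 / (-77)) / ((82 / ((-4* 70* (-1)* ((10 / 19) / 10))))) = 580880 / 8569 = 67.79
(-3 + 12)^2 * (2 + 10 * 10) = 8262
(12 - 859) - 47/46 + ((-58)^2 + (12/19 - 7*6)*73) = -440423/874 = -503.92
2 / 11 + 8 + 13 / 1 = 233 / 11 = 21.18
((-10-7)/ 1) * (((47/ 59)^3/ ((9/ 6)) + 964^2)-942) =-9723888754448/ 616137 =-15782023.73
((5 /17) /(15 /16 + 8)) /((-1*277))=-80 /673387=-0.00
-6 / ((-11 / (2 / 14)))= 6 / 77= 0.08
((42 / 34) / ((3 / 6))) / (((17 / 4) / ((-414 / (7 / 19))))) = -188784 / 289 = -653.23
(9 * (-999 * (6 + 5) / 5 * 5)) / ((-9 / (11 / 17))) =120879 / 17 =7110.53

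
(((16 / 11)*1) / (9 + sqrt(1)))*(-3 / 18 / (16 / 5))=-1 / 132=-0.01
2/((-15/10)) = -4/3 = -1.33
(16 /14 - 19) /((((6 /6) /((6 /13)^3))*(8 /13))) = -2.85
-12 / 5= -2.40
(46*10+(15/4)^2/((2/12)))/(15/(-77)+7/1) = 335335/4192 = 79.99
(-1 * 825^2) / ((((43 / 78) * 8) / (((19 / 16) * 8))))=-504343125 / 344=-1466113.74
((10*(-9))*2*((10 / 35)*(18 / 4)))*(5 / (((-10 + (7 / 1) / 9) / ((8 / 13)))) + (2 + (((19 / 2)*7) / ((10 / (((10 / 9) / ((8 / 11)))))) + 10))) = -152606205 / 30212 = -5051.18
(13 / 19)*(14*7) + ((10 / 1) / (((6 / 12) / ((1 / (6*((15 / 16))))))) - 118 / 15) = 53644 / 855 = 62.74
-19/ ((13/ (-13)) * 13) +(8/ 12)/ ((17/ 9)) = 401/ 221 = 1.81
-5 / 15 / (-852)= 1 / 2556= 0.00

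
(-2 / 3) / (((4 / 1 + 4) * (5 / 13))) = -0.22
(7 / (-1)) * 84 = -588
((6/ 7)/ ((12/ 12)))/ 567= 2/ 1323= 0.00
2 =2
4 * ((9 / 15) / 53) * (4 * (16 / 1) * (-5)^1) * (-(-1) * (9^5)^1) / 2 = -22674816 / 53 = -427826.72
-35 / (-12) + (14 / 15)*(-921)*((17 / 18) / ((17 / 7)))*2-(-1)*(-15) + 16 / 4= -121799 / 180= -676.66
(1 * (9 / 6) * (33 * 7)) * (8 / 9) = 308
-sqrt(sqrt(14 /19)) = -0.93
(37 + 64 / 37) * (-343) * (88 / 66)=-1966076 / 111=-17712.40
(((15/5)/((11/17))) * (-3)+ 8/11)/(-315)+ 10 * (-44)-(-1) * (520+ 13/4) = 230885/2772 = 83.29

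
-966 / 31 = -31.16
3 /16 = 0.19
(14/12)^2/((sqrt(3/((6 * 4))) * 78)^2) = 49/27378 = 0.00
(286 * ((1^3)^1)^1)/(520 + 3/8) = 2288/4163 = 0.55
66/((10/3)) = 99/5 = 19.80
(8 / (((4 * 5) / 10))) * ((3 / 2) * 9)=54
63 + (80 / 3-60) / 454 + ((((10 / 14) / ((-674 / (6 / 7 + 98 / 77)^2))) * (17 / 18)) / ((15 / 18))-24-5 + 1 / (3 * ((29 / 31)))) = 3156034750985 / 92073201913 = 34.28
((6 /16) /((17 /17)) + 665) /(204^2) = 5323 /332928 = 0.02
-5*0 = 0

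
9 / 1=9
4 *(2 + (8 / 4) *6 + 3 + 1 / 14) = 478 / 7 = 68.29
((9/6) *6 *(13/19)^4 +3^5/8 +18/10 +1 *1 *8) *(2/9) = 219707807/23457780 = 9.37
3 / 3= 1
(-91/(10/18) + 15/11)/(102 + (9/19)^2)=-1075058/676555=-1.59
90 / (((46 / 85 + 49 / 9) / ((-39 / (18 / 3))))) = -447525 / 4579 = -97.73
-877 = -877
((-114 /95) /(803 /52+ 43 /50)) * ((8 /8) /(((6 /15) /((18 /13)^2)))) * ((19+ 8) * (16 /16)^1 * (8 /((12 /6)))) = -38.10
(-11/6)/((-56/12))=11/28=0.39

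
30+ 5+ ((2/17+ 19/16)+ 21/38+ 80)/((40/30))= 96.39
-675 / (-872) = 675 / 872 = 0.77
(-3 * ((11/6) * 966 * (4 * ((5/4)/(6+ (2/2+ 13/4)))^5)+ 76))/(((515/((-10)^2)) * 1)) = -529632526560/11933188703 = -44.38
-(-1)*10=10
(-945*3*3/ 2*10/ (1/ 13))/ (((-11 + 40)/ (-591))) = 326719575/ 29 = 11266192.24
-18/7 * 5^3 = -321.43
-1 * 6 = -6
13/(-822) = -13/822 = -0.02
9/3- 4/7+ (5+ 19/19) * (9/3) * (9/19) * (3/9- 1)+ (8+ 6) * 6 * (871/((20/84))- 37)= 202278067/665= 304177.54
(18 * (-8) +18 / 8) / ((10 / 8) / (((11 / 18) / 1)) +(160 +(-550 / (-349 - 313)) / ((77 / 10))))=-0.87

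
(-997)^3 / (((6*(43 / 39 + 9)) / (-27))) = 347850467523 / 788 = 441434603.46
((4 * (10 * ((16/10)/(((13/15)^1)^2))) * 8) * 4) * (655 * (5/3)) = 503040000/169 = 2976568.05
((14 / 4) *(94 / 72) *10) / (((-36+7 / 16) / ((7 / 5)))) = -9212 / 5121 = -1.80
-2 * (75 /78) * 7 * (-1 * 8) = 1400 /13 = 107.69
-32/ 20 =-8/ 5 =-1.60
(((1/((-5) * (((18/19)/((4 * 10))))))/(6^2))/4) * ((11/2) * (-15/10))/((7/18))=1.24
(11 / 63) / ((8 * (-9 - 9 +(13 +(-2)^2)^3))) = 1 / 224280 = 0.00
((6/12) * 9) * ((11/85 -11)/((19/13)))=-54054/1615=-33.47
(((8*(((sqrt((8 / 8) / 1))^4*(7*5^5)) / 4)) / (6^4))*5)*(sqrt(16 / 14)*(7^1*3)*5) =546875*sqrt(14) / 108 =18946.47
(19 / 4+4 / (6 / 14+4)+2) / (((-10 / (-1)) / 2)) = 949 / 620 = 1.53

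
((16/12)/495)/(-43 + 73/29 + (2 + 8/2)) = -29/371250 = -0.00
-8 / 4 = -2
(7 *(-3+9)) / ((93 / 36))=504 / 31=16.26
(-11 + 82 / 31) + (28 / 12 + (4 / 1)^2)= 928 / 93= 9.98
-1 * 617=-617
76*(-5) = -380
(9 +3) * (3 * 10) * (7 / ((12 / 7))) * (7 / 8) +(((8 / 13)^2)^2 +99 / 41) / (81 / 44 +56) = 3066728714525 / 2384158036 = 1286.29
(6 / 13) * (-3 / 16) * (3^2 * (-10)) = 405 / 52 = 7.79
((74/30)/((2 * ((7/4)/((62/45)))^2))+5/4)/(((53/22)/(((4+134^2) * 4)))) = 947748345104/15776775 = 60072.38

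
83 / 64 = 1.30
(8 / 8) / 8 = 1 / 8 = 0.12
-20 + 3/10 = -197/10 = -19.70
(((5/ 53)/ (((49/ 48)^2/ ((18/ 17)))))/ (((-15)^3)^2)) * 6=1024/ 20280946875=0.00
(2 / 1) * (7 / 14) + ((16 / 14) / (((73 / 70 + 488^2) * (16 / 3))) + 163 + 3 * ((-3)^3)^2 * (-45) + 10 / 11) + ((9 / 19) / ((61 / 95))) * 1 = -1098985104283283 / 11185672663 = -98249.35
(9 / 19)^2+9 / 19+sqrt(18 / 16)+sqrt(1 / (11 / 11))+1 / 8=3*sqrt(2) / 4+5265 / 2888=2.88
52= 52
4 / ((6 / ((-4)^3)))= -128 / 3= -42.67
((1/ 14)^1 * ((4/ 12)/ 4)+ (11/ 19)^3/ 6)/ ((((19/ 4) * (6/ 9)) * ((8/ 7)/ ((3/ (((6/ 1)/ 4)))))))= 44127/ 2085136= 0.02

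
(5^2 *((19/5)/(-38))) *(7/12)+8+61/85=14809/2040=7.26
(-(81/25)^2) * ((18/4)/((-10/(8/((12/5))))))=19683/1250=15.75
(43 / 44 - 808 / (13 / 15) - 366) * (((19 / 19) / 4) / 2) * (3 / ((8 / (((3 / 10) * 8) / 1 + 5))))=-82370103 / 183040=-450.01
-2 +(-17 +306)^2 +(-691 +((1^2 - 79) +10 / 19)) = 1572260 / 19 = 82750.53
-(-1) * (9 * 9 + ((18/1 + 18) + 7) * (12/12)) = 124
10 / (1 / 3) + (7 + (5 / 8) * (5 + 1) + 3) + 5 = 195 / 4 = 48.75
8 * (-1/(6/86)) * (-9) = 1032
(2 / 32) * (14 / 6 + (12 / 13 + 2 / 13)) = 133 / 624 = 0.21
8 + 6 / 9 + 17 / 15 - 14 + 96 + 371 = 2314 / 5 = 462.80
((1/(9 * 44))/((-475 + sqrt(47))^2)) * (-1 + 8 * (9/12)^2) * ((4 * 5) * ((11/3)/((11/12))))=70/(99 * (475 - sqrt(47))^2)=0.00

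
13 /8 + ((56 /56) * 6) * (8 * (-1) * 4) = -1523 /8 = -190.38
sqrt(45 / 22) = 3 * sqrt(110) / 22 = 1.43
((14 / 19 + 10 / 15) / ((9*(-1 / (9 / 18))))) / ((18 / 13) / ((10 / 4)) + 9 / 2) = -5200 / 337041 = -0.02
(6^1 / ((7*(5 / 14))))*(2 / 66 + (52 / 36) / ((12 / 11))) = 1609 / 495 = 3.25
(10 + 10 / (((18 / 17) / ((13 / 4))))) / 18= 1465 / 648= 2.26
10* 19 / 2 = 95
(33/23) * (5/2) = 165/46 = 3.59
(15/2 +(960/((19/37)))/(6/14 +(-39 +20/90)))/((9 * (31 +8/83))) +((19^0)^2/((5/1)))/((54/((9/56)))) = -1826114911/12440213520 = -0.15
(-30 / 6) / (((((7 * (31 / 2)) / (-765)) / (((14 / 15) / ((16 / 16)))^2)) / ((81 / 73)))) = 77112 / 2263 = 34.08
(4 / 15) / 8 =1 / 30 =0.03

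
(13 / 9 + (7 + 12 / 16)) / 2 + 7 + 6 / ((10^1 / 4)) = 5039 / 360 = 14.00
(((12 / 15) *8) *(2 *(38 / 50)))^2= 1478656 / 15625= 94.63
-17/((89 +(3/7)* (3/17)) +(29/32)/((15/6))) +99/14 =82027889/11920314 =6.88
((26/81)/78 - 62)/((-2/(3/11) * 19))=15065/33858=0.44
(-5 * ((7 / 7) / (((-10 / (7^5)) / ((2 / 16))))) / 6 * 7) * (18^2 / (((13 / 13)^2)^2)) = 3176523 / 8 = 397065.38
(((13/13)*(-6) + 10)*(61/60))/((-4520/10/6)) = -61/1130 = -0.05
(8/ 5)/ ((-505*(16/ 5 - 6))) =0.00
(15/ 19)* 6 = 90/ 19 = 4.74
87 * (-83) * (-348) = 2512908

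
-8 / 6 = -4 / 3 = -1.33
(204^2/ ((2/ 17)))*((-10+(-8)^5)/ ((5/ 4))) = -46379034432/ 5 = -9275806886.40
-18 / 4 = -4.50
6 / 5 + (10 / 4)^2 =7.45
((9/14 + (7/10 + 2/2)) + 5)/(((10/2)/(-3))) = -771/175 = -4.41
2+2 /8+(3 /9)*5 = 47 /12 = 3.92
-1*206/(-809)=206/809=0.25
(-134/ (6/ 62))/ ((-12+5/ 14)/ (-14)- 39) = 814184/ 22443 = 36.28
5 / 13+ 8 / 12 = 41 / 39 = 1.05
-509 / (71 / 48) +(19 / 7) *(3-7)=-354.97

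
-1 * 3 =-3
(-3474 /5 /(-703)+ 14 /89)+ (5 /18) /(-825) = 1.15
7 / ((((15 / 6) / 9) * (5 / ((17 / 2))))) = 1071 / 25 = 42.84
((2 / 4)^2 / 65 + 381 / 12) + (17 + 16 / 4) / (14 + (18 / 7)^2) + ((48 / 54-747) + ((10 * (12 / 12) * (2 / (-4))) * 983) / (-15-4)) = -204160669 / 449046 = -454.65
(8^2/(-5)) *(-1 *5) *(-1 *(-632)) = 40448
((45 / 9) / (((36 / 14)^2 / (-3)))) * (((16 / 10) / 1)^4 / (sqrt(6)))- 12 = -12- 25088 * sqrt(6) / 10125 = -18.07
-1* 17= -17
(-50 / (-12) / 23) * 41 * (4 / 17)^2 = 8200 / 19941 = 0.41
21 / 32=0.66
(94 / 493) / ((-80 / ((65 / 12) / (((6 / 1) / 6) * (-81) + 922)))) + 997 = 39683438845 / 39802848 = 997.00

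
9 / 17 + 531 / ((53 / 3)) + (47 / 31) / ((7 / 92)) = 9876010 / 195517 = 50.51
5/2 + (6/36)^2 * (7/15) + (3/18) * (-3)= 1087/540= 2.01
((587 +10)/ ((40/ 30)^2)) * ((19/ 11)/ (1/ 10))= 510435/ 88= 5800.40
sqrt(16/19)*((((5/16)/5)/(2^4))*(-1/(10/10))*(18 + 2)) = -5*sqrt(19)/304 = -0.07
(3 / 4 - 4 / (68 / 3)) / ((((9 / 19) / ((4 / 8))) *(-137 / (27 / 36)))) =-247 / 74528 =-0.00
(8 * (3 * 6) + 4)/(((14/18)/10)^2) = 1198800/49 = 24465.31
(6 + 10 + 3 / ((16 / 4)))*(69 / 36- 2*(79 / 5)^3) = -792614087 / 6000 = -132102.35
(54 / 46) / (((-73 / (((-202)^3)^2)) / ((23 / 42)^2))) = -1171918246263504 / 3577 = -327626012374.48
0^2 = 0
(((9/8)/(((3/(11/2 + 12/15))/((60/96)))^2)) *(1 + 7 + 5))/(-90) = -5733/20480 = -0.28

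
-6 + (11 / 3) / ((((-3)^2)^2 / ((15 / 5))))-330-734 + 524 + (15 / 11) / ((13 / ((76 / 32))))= -50558875 / 92664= -545.62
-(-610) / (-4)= -305 / 2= -152.50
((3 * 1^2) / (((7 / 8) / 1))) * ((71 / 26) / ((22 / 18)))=7668 / 1001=7.66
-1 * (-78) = 78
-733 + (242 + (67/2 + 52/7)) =-6301/14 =-450.07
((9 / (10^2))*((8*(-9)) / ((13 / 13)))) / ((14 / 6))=-486 / 175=-2.78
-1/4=-0.25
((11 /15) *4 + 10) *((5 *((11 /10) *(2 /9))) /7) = 2134 /945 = 2.26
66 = 66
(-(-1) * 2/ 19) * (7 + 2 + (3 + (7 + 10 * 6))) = 8.32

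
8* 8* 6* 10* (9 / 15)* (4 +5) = 20736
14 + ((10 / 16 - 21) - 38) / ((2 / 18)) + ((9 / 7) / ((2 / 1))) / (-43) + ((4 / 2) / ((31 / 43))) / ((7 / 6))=-37996733 / 74648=-509.01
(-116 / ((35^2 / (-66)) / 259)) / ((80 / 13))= 460317 / 1750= 263.04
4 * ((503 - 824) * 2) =-2568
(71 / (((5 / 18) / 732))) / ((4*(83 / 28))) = 6548472 / 415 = 15779.45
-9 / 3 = -3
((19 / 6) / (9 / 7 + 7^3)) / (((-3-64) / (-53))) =0.01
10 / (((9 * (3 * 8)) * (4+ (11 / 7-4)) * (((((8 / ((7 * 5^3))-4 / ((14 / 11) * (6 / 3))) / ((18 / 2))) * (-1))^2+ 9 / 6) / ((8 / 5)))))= 64312500 / 2087626783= 0.03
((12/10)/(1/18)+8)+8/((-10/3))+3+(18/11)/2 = 1706/55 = 31.02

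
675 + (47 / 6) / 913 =3697697 / 5478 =675.01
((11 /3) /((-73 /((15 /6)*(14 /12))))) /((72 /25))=-9625 /189216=-0.05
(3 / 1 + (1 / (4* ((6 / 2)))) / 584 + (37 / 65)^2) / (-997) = -98424577 / 29519973600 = -0.00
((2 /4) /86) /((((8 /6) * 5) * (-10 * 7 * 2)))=-3 /481600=-0.00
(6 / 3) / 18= 1 / 9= 0.11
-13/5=-2.60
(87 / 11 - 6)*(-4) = -84 / 11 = -7.64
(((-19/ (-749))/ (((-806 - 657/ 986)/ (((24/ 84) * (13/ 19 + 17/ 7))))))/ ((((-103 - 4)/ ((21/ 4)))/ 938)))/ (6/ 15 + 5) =0.00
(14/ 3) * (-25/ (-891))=0.13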